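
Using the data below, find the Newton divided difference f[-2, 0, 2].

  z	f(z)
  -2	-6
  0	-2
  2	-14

f[-2,0] = (-2 - (-6)) / (0 - (-2)) = 2
f[0,2] = (-14 - (-2)) / (2 - 0) = -6
f[-2,0,2] = (-6 - 2) / (2 - (-2)) = -2

-2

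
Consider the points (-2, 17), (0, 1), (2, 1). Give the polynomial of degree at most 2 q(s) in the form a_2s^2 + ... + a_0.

Newton's divided differences:
q[-2,0] = (1 - 17) / (0 - (-2)) = -8
q[0,2] = (1 - 1) / (2 - 0) = 0
q[-2,0,2] = (0 - (-8)) / (2 - (-2)) = 2
q(s) = 17 + (-8)·(s + 2) + 2·(s + 2)s
Expanding: q(s) = 2s^2 - 4s + 1

q(s) = 2s^2 - 4s + 1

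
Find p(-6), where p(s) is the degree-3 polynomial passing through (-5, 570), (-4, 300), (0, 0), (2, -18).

966

Evaluate each Lagrange basis at s = -6:
L_0(-6) = (-2)·(-6)·(-8)/[(-1)·(-5)·(-7)] = 96/35
L_1(-6) = (-1)·(-6)·(-8)/[(1)·(-4)·(-6)] = -2
L_2(-6) = (-1)·(-2)·(-8)/[(5)·(4)·(-2)] = 2/5
L_3(-6) = (-1)·(-2)·(-6)/[(7)·(6)·(2)] = -1/7
Sum: 570·(96/35) + 300·(-2) + 0 + (-18)·(-1/7) = 966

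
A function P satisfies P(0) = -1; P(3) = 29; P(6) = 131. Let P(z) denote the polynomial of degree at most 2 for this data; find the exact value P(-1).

L_0(-1) = (-4)·(-7)/[(-3)·(-6)] = 14/9
L_1(-1) = (-1)·(-7)/[(3)·(-3)] = -7/9
L_2(-1) = (-1)·(-4)/[(6)·(3)] = 2/9
Sum: (-1)·(14/9) + 29·(-7/9) + 131·(2/9) = 5

5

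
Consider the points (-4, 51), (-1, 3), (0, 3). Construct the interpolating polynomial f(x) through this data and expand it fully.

f(x) = 4x^2 + 4x + 3

L_0(x) = (x + 1)x / [12] = (1/12)x^2 + (1/12)x
L_1(x) = (x + 4)x / [-3] = -(1/3)x^2 - (4/3)x
L_2(x) = (x + 4)(x + 1) / [4] = (1/4)x^2 + (5/4)x + 1
f(x) = 51·L_0 + 3·L_1 + 3·L_2
  51·L_0(x) = (17/4)x^2 + (17/4)x
  3·L_1(x) = -x^2 - 4x
  3·L_2(x) = (3/4)x^2 + (15/4)x + 3
Adding term by term: 4x^2 + 4x + 3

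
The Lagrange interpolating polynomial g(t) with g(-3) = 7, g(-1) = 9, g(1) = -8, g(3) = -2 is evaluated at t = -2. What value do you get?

13

Evaluate each Lagrange basis at t = -2:
L_0(-2) = (-1)·(-3)·(-5)/[(-2)·(-4)·(-6)] = 5/16
L_1(-2) = (1)·(-3)·(-5)/[(2)·(-2)·(-4)] = 15/16
L_2(-2) = (1)·(-1)·(-5)/[(4)·(2)·(-2)] = -5/16
L_3(-2) = (1)·(-1)·(-3)/[(6)·(4)·(2)] = 1/16
Sum: 7·(5/16) + 9·(15/16) + (-8)·(-5/16) + (-2)·(1/16) = 13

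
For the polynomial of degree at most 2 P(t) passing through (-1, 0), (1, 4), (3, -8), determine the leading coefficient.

L_0(t) = (t - 1)(t - 3) / [8] = (1/8)t^2 - (1/2)t + 3/8
L_1(t) = (t + 1)(t - 3) / [-4] = -(1/4)t^2 + (1/2)t + 3/4
L_2(t) = (t + 1)(t - 1) / [8] = (1/8)t^2 - 1/8
P(t) = 0·L_0 + 4·L_1 + (-8)·L_2
Only the coefficient of t^2 is needed; take it from each L_i and combine:
0·(1/8) + 4·(-1/4) + (-8)·(1/8) = -2

-2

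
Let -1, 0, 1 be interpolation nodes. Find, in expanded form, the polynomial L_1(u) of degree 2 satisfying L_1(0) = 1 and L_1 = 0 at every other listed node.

L_1(u) = -u^2 + 1

L_1(u) = (u + 1)(u - 1) / [(1)·(-1)]
       = (u^2 - 1) / (-1)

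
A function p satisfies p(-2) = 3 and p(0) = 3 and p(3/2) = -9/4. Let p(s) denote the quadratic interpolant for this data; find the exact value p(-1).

Evaluate each Lagrange basis at s = -1:
L_0(-1) = (-1)·(-5/2)/[(-2)·(-7/2)] = 5/14
L_1(-1) = (1)·(-5/2)/[(2)·(-3/2)] = 5/6
L_2(-1) = (1)·(-1)/[(7/2)·(3/2)] = -4/21
Sum: 3·(5/14) + 3·(5/6) + (-9/4)·(-4/21) = 4

4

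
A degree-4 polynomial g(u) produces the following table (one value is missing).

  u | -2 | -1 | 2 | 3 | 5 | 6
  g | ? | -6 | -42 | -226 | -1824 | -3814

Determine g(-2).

The 5 known values determine g uniquely (degree ≤ 4).
Evaluate each Lagrange basis at u = -2:
L_0(-2) = (-4)·(-5)·(-7)·(-8)/[(-3)·(-4)·(-6)·(-7)] = 20/9
L_1(-2) = (-1)·(-5)·(-7)·(-8)/[(3)·(-1)·(-3)·(-4)] = -70/9
L_2(-2) = (-1)·(-4)·(-7)·(-8)/[(4)·(1)·(-2)·(-3)] = 28/3
L_3(-2) = (-1)·(-4)·(-5)·(-8)/[(6)·(3)·(2)·(-1)] = -40/9
L_4(-2) = (-1)·(-4)·(-5)·(-7)/[(7)·(4)·(3)·(1)] = 5/3
Sum: (-6)·(20/9) + (-42)·(-70/9) + (-226)·(28/3) + (-1824)·(-40/9) + (-3814)·(5/3) = -46

-46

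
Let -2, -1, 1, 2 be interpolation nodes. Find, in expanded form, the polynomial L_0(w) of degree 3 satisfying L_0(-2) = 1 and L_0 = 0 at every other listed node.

L_0(w) = -(1/12)w^3 + (1/6)w^2 + (1/12)w - 1/6

L_0(w) = (w + 1)(w - 1)(w - 2) / [(-1)·(-3)·(-4)]
       = (w^3 - 2w^2 - w + 2) / (-12)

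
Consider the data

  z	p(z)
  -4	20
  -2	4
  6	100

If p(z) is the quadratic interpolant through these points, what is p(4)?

52

Using Newton's divided-difference form:
p[-4,-2] = (4 - 20) / (-2 - (-4)) = -8
p[-2,6] = (100 - 4) / (6 - (-2)) = 12
p[-4,-2,6] = (12 - (-8)) / (6 - (-4)) = 2
p(4) = 20 + (-8)·(8) + 2·(8)·(6) = 52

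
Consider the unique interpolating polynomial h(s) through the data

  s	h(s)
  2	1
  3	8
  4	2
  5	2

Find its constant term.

Build the Lagrange basis polynomials:
L_0(s) = (s - 3)(s - 4)(s - 5) / [-6] = -(1/6)s^3 + 2s^2 - (47/6)s + 10
L_1(s) = (s - 2)(s - 4)(s - 5) / [2] = (1/2)s^3 - (11/2)s^2 + 19s - 20
L_2(s) = (s - 2)(s - 3)(s - 5) / [-2] = -(1/2)s^3 + 5s^2 - (31/2)s + 15
L_3(s) = (s - 2)(s - 3)(s - 4) / [6] = (1/6)s^3 - (3/2)s^2 + (13/3)s - 4
h(s) = 1·L_0 + 8·L_1 + 2·L_2 + 2·L_3
Only the constant term is needed; take it from each L_i and combine:
1·(10) + 8·(-20) + 2·(15) + 2·(-4) = -128

-128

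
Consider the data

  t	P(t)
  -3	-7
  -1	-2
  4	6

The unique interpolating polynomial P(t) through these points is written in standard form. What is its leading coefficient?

The leading coefficient equals the top divided difference P[-3,-1,4].
P[-3,-1] = (-2 - (-7)) / (-1 - (-3)) = 5/2
P[-1,4] = (6 - (-2)) / (4 - (-1)) = 8/5
P[-3,-1,4] = (8/5 - 5/2) / (4 - (-3)) = -9/70

-9/70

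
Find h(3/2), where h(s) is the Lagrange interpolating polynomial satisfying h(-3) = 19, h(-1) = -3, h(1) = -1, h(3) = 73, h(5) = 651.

7/16

L_0(3/2) = (5/2)·(1/2)·(-3/2)·(-7/2)/[(-2)·(-4)·(-6)·(-8)] = 35/2048
L_1(3/2) = (9/2)·(1/2)·(-3/2)·(-7/2)/[(2)·(-2)·(-4)·(-6)] = -63/512
L_2(3/2) = (9/2)·(5/2)·(-3/2)·(-7/2)/[(4)·(2)·(-2)·(-4)] = 945/1024
L_3(3/2) = (9/2)·(5/2)·(1/2)·(-7/2)/[(6)·(4)·(2)·(-2)] = 105/512
L_4(3/2) = (9/2)·(5/2)·(1/2)·(-3/2)/[(8)·(6)·(4)·(2)] = -45/2048
Sum: 19·(35/2048) + (-3)·(-63/512) + (-1)·(945/1024) + 73·(105/512) + 651·(-45/2048) = 7/16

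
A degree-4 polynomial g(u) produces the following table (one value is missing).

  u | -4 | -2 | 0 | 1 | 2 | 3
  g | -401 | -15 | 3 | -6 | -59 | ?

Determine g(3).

The 5 known values determine g uniquely (degree ≤ 4).
Evaluate each Lagrange basis at u = 3:
L_0(3) = (5)·(3)·(2)·(1)/[(-2)·(-4)·(-5)·(-6)] = 1/8
L_1(3) = (7)·(3)·(2)·(1)/[(2)·(-2)·(-3)·(-4)] = -7/8
L_2(3) = (7)·(5)·(2)·(1)/[(4)·(2)·(-1)·(-2)] = 35/8
L_3(3) = (7)·(5)·(3)·(1)/[(5)·(3)·(1)·(-1)] = -7
L_4(3) = (7)·(5)·(3)·(2)/[(6)·(4)·(2)·(1)] = 35/8
Sum: (-401)·(1/8) + (-15)·(-7/8) + 3·(35/8) + (-6)·(-7) + (-59)·(35/8) = -240

-240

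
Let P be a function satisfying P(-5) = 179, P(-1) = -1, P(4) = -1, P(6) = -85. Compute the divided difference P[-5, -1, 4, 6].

P[-5,-1] = (-1 - 179) / (-1 - (-5)) = -45
P[-1,4] = (-1 - (-1)) / (4 - (-1)) = 0
P[4,6] = (-85 - (-1)) / (6 - 4) = -42
P[-5,-1,4] = (0 - (-45)) / (4 - (-5)) = 5
P[-1,4,6] = (-42 - 0) / (6 - (-1)) = -6
P[-5,-1,4,6] = (-6 - 5) / (6 - (-5)) = -1

-1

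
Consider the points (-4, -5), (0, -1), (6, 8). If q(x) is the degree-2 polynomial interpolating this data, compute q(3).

Evaluate each Lagrange basis at x = 3:
L_0(3) = (3)·(-3)/[(-4)·(-10)] = -9/40
L_1(3) = (7)·(-3)/[(4)·(-6)] = 7/8
L_2(3) = (7)·(3)/[(10)·(6)] = 7/20
Sum: (-5)·(-9/40) + (-1)·(7/8) + 8·(7/20) = 61/20

61/20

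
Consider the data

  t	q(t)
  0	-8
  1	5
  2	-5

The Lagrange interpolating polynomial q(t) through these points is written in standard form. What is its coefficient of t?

49/2

Build the Lagrange basis polynomials:
L_0(t) = (t - 1)(t - 2) / [2] = (1/2)t^2 - (3/2)t + 1
L_1(t) = t(t - 2) / [-1] = -t^2 + 2t
L_2(t) = t(t - 1) / [2] = (1/2)t^2 - (1/2)t
q(t) = (-8)·L_0 + 5·L_1 + (-5)·L_2
Only the coefficient of t is needed; take it from each L_i and combine:
(-8)·(-3/2) + 5·(2) + (-5)·(-1/2) = 49/2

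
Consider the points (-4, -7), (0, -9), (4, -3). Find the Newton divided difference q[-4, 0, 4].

q[-4,0] = (-9 - (-7)) / (0 - (-4)) = -1/2
q[0,4] = (-3 - (-9)) / (4 - 0) = 3/2
q[-4,0,4] = (3/2 - (-1/2)) / (4 - (-4)) = 1/4

1/4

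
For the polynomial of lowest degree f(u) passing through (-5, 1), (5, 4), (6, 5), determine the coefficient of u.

3/10

Build the Lagrange basis polynomials:
L_0(u) = (u - 5)(u - 6) / [110] = (1/110)u^2 - (1/10)u + 3/11
L_1(u) = (u + 5)(u - 6) / [-10] = -(1/10)u^2 + (1/10)u + 3
L_2(u) = (u + 5)(u - 5) / [11] = (1/11)u^2 - 25/11
f(u) = 1·L_0 + 4·L_1 + 5·L_2
Only the coefficient of u is needed; take it from each L_i and combine:
1·(-1/10) + 4·(1/10) + 5·(0) = 3/10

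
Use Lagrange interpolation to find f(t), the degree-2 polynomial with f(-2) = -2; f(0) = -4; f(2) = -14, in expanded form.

Build the Lagrange basis polynomials:
L_0(t) = t(t - 2) / [8] = (1/8)t^2 - (1/4)t
L_1(t) = (t + 2)(t - 2) / [-4] = -(1/4)t^2 + 1
L_2(t) = (t + 2)t / [8] = (1/8)t^2 + (1/4)t
f(t) = (-2)·L_0 + (-4)·L_1 + (-14)·L_2
  (-2)·L_0(t) = -(1/4)t^2 + (1/2)t
  (-4)·L_1(t) = t^2 - 4
  (-14)·L_2(t) = -(7/4)t^2 - (7/2)t
Adding term by term: -t^2 - 3t - 4

f(t) = -t^2 - 3t - 4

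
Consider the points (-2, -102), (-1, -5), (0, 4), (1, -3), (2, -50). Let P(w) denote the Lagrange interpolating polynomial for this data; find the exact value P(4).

Evaluate each Lagrange basis at w = 4:
L_0(4) = (5)·(4)·(3)·(2)/[(-1)·(-2)·(-3)·(-4)] = 5
L_1(4) = (6)·(4)·(3)·(2)/[(1)·(-1)·(-2)·(-3)] = -24
L_2(4) = (6)·(5)·(3)·(2)/[(2)·(1)·(-1)·(-2)] = 45
L_3(4) = (6)·(5)·(4)·(2)/[(3)·(2)·(1)·(-1)] = -40
L_4(4) = (6)·(5)·(4)·(3)/[(4)·(3)·(2)·(1)] = 15
Sum: (-102)·(5) + (-5)·(-24) + 4·(45) + (-3)·(-40) + (-50)·(15) = -840

-840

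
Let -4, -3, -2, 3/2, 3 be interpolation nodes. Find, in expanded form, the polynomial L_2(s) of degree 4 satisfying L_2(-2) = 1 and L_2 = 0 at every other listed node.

L_2(s) = (s + 4)(s + 3)(s - 3/2)(s - 3) / [(2)·(1)·(-7/2)·(-5)]
       = (s^4 + (5/2)s^3 - 15s^2 - (45/2)s + 54) / (35)

L_2(s) = (1/35)s^4 + (1/14)s^3 - (3/7)s^2 - (9/14)s + 54/35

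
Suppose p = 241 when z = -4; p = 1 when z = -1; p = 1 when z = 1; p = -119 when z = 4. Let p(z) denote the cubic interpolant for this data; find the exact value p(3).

L_0(3) = (4)·(2)·(-1)/[(-3)·(-5)·(-8)] = 1/15
L_1(3) = (7)·(2)·(-1)/[(3)·(-2)·(-5)] = -7/15
L_2(3) = (7)·(4)·(-1)/[(5)·(2)·(-3)] = 14/15
L_3(3) = (7)·(4)·(2)/[(8)·(5)·(3)] = 7/15
Sum: 241·(1/15) + 1·(-7/15) + 1·(14/15) + (-119)·(7/15) = -39

-39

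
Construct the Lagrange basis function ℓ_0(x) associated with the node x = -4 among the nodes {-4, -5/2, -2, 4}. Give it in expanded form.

ℓ_0(x) = (x + 5/2)(x + 2)(x - 4) / [(-3/2)·(-2)·(-8)]
       = (x^3 + (1/2)x^2 - 13x - 20) / (-24)

ℓ_0(x) = -(1/24)x^3 - (1/48)x^2 + (13/24)x + 5/6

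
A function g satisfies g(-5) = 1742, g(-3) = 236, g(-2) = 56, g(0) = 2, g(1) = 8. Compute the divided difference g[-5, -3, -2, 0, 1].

3

g[-5,-3] = (236 - 1742) / (-3 - (-5)) = -753
g[-3,-2] = (56 - 236) / (-2 - (-3)) = -180
g[-2,0] = (2 - 56) / (0 - (-2)) = -27
g[0,1] = (8 - 2) / (1 - 0) = 6
g[-5,-3,-2] = (-180 - (-753)) / (-2 - (-5)) = 191
g[-3,-2,0] = (-27 - (-180)) / (0 - (-3)) = 51
g[-2,0,1] = (6 - (-27)) / (1 - (-2)) = 11
g[-5,-3,-2,0] = (51 - 191) / (0 - (-5)) = -28
g[-3,-2,0,1] = (11 - 51) / (1 - (-3)) = -10
g[-5,-3,-2,0,1] = (-10 - (-28)) / (1 - (-5)) = 3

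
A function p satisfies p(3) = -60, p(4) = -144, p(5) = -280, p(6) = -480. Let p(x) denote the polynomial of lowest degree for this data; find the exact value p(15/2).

-3705/4

Evaluate each Lagrange basis at x = 15/2:
L_0(15/2) = (7/2)·(5/2)·(3/2)/[(-1)·(-2)·(-3)] = -35/16
L_1(15/2) = (9/2)·(5/2)·(3/2)/[(1)·(-1)·(-2)] = 135/16
L_2(15/2) = (9/2)·(7/2)·(3/2)/[(2)·(1)·(-1)] = -189/16
L_3(15/2) = (9/2)·(7/2)·(5/2)/[(3)·(2)·(1)] = 105/16
Sum: (-60)·(-35/16) + (-144)·(135/16) + (-280)·(-189/16) + (-480)·(105/16) = -3705/4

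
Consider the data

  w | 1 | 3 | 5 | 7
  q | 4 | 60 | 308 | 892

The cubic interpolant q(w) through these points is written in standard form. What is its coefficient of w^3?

3

Build the Lagrange basis polynomials:
L_0(w) = (w - 3)(w - 5)(w - 7) / [-48] = -(1/48)w^3 + (5/16)w^2 - (71/48)w + 35/16
L_1(w) = (w - 1)(w - 5)(w - 7) / [16] = (1/16)w^3 - (13/16)w^2 + (47/16)w - 35/16
L_2(w) = (w - 1)(w - 3)(w - 7) / [-16] = -(1/16)w^3 + (11/16)w^2 - (31/16)w + 21/16
L_3(w) = (w - 1)(w - 3)(w - 5) / [48] = (1/48)w^3 - (3/16)w^2 + (23/48)w - 5/16
q(w) = 4·L_0 + 60·L_1 + 308·L_2 + 892·L_3
Only the coefficient of w^3 is needed; take it from each L_i and combine:
4·(-1/48) + 60·(1/16) + 308·(-1/16) + 892·(1/48) = 3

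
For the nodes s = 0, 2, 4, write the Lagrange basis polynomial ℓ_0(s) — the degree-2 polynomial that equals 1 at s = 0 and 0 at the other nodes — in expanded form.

ℓ_0(s) = (s - 2)(s - 4) / [(-2)·(-4)]
       = (s^2 - 6s + 8) / (8)

ℓ_0(s) = (1/8)s^2 - (3/4)s + 1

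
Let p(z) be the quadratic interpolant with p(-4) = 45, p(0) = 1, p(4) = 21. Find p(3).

Evaluate each Lagrange basis at z = 3:
L_0(3) = (3)·(-1)/[(-4)·(-8)] = -3/32
L_1(3) = (7)·(-1)/[(4)·(-4)] = 7/16
L_2(3) = (7)·(3)/[(8)·(4)] = 21/32
Sum: 45·(-3/32) + 1·(7/16) + 21·(21/32) = 10

10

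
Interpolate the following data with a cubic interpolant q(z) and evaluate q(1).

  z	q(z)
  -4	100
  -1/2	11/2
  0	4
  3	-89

L_0(1) = (3/2)·(1)·(-2)/[(-7/2)·(-4)·(-7)] = 3/98
L_1(1) = (5)·(1)·(-2)/[(7/2)·(-1/2)·(-7/2)] = -80/49
L_2(1) = (5)·(3/2)·(-2)/[(4)·(1/2)·(-3)] = 5/2
L_3(1) = (5)·(3/2)·(1)/[(7)·(7/2)·(3)] = 5/49
Sum: 100·(3/98) + 11/2·(-80/49) + 4·(5/2) + (-89)·(5/49) = -5

-5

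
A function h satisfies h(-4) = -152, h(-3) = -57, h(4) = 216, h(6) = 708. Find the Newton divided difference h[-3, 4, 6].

23

h[-3,4] = (216 - (-57)) / (4 - (-3)) = 39
h[4,6] = (708 - 216) / (6 - 4) = 246
h[-3,4,6] = (246 - 39) / (6 - (-3)) = 23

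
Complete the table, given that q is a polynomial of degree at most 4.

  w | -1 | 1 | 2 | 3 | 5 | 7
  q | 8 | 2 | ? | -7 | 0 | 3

-541/128

The 5 known values determine q uniquely (degree ≤ 4).
Evaluate each Lagrange basis at w = 2:
L_0(2) = (1)·(-1)·(-3)·(-5)/[(-2)·(-4)·(-6)·(-8)] = -5/128
L_1(2) = (3)·(-1)·(-3)·(-5)/[(2)·(-2)·(-4)·(-6)] = 15/32
L_2(2) = (3)·(1)·(-3)·(-5)/[(4)·(2)·(-2)·(-4)] = 45/64
L_3(2) = (3)·(1)·(-1)·(-5)/[(6)·(4)·(2)·(-2)] = -5/32
L_4(2) = (3)·(1)·(-1)·(-3)/[(8)·(6)·(4)·(2)] = 3/128
Sum: 8·(-5/128) + 2·(15/32) + (-7)·(45/64) + 0 + 3·(3/128) = -541/128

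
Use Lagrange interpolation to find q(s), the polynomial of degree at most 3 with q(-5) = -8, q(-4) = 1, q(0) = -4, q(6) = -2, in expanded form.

Build the Lagrange basis polynomials:
L_0(s) = (s + 4)s(s - 6) / [-55] = -(1/55)s^3 + (2/55)s^2 + (24/55)s
L_1(s) = (s + 5)s(s - 6) / [40] = (1/40)s^3 - (1/40)s^2 - (3/4)s
L_2(s) = (s + 5)(s + 4)(s - 6) / [-120] = -(1/120)s^3 - (1/40)s^2 + (17/60)s + 1
L_3(s) = (s + 5)(s + 4)s / [660] = (1/660)s^3 + (3/220)s^2 + (1/33)s
q(s) = (-8)·L_0 + 1·L_1 + (-4)·L_2 + (-2)·L_3
  (-8)·L_0(s) = (8/55)s^3 - (16/55)s^2 - (192/55)s
  1·L_1(s) = (1/40)s^3 - (1/40)s^2 - (3/4)s
  (-4)·L_2(s) = (1/30)s^3 + (1/10)s^2 - (17/15)s - 4
  (-2)·L_3(s) = -(1/330)s^3 - (3/110)s^2 - (2/33)s
Adding term by term: (53/264)s^3 - (107/440)s^2 - (3587/660)s - 4

q(s) = (53/264)s^3 - (107/440)s^2 - (3587/660)s - 4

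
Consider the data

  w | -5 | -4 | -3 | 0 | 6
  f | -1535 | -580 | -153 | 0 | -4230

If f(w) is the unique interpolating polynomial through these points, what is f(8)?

Using Newton's divided-difference form:
f[-5,-4] = (-580 - (-1535)) / (-4 - (-5)) = 955
f[-4,-3] = (-153 - (-580)) / (-3 - (-4)) = 427
f[-3,0] = (0 - (-153)) / (0 - (-3)) = 51
f[0,6] = (-4230 - 0) / (6 - 0) = -705
f[-5,-4,-3] = (427 - 955) / (-3 - (-5)) = -264
f[-4,-3,0] = (51 - 427) / (0 - (-4)) = -94
f[-3,0,6] = (-705 - 51) / (6 - (-3)) = -84
f[-5,-4,-3,0] = (-94 - (-264)) / (0 - (-5)) = 34
f[-4,-3,0,6] = (-84 - (-94)) / (6 - (-4)) = 1
f[-5,-4,-3,0,6] = (1 - 34) / (6 - (-5)) = -3
f(8) = -1535 + 955·(13) + (-264)·(13)·(12) + 34·(13)·(12)·(11) + (-3)·(13)·(12)·(11)·(8) = -13144

-13144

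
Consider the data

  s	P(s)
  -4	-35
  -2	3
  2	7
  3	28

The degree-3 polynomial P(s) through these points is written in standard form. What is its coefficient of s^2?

1

Build the Lagrange basis polynomials:
L_0(s) = (s + 2)(s - 2)(s - 3) / [-84] = -(1/84)s^3 + (1/28)s^2 + (1/21)s - 1/7
L_1(s) = (s + 4)(s - 2)(s - 3) / [40] = (1/40)s^3 - (1/40)s^2 - (7/20)s + 3/5
L_2(s) = (s + 4)(s + 2)(s - 3) / [-24] = -(1/24)s^3 - (1/8)s^2 + (5/12)s + 1
L_3(s) = (s + 4)(s + 2)(s - 2) / [35] = (1/35)s^3 + (4/35)s^2 - (4/35)s - 16/35
P(s) = (-35)·L_0 + 3·L_1 + 7·L_2 + 28·L_3
Only the coefficient of s^2 is needed; take it from each L_i and combine:
(-35)·(1/28) + 3·(-1/40) + 7·(-1/8) + 28·(4/35) = 1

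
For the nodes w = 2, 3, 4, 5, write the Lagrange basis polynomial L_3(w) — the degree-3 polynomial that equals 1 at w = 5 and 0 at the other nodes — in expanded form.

L_3(w) = (1/6)w^3 - (3/2)w^2 + (13/3)w - 4

L_3(w) = (w - 2)(w - 3)(w - 4) / [(3)·(2)·(1)]
       = (w^3 - 9w^2 + 26w - 24) / (6)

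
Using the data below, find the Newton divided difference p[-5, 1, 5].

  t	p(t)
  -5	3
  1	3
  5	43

1

p[-5,1] = (3 - 3) / (1 - (-5)) = 0
p[1,5] = (43 - 3) / (5 - 1) = 10
p[-5,1,5] = (10 - 0) / (5 - (-5)) = 1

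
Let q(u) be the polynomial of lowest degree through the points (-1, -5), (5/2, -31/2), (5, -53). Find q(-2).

-11

Evaluate each Lagrange basis at u = -2:
L_0(-2) = (-9/2)·(-7)/[(-7/2)·(-6)] = 3/2
L_1(-2) = (-1)·(-7)/[(7/2)·(-5/2)] = -4/5
L_2(-2) = (-1)·(-9/2)/[(6)·(5/2)] = 3/10
Sum: (-5)·(3/2) + (-31/2)·(-4/5) + (-53)·(3/10) = -11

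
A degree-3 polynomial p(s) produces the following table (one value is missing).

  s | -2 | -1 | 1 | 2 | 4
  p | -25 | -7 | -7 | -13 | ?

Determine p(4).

-7

The 4 known values determine p uniquely (degree ≤ 3).
Evaluate each Lagrange basis at s = 4:
L_0(4) = (5)·(3)·(2)/[(-1)·(-3)·(-4)] = -5/2
L_1(4) = (6)·(3)·(2)/[(1)·(-2)·(-3)] = 6
L_2(4) = (6)·(5)·(2)/[(3)·(2)·(-1)] = -10
L_3(4) = (6)·(5)·(3)/[(4)·(3)·(1)] = 15/2
Sum: (-25)·(-5/2) + (-7)·(6) + (-7)·(-10) + (-13)·(15/2) = -7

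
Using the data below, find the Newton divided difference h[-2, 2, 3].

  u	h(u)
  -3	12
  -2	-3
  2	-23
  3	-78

h[-2,2] = (-23 - (-3)) / (2 - (-2)) = -5
h[2,3] = (-78 - (-23)) / (3 - 2) = -55
h[-2,2,3] = (-55 - (-5)) / (3 - (-2)) = -10

-10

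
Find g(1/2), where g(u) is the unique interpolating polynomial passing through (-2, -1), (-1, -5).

L_0(1/2) = (3/2)/[(-1)] = -3/2
L_1(1/2) = (5/2)/[(1)] = 5/2
Sum: (-1)·(-3/2) + (-5)·(5/2) = -11

-11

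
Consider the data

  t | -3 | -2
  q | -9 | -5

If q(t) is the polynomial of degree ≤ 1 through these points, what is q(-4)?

-13

L_0(-4) = (-2)/[(-1)] = 2
L_1(-4) = (-1)/[(1)] = -1
Sum: (-9)·(2) + (-5)·(-1) = -13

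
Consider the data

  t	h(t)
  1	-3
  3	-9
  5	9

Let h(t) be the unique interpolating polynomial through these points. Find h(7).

Using Newton's divided-difference form:
h[1,3] = (-9 - (-3)) / (3 - 1) = -3
h[3,5] = (9 - (-9)) / (5 - 3) = 9
h[1,3,5] = (9 - (-3)) / (5 - 1) = 3
h(7) = -3 + (-3)·(6) + 3·(6)·(4) = 51

51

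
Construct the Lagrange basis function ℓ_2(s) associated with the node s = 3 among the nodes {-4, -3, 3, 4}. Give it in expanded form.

ℓ_2(s) = (s + 4)(s + 3)(s - 4) / [(7)·(6)·(-1)]
       = (s^3 + 3s^2 - 16s - 48) / (-42)

ℓ_2(s) = -(1/42)s^3 - (1/14)s^2 + (8/21)s + 8/7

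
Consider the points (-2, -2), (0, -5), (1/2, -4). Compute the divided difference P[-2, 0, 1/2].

7/5

P[-2,0] = (-5 - (-2)) / (0 - (-2)) = -3/2
P[0,1/2] = (-4 - (-5)) / (1/2 - 0) = 2
P[-2,0,1/2] = (2 - (-3/2)) / (1/2 - (-2)) = 7/5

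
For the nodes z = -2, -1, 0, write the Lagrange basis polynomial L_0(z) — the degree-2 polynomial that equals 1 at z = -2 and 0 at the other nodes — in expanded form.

L_0(z) = (1/2)z^2 + (1/2)z

L_0(z) = (z + 1)z / [(-1)·(-2)]
       = (z^2 + z) / (2)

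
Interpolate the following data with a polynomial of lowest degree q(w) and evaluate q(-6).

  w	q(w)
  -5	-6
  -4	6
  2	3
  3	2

-25

Evaluate each Lagrange basis at w = -6:
L_0(-6) = (-2)·(-8)·(-9)/[(-1)·(-7)·(-8)] = 18/7
L_1(-6) = (-1)·(-8)·(-9)/[(1)·(-6)·(-7)] = -12/7
L_2(-6) = (-1)·(-2)·(-9)/[(7)·(6)·(-1)] = 3/7
L_3(-6) = (-1)·(-2)·(-8)/[(8)·(7)·(1)] = -2/7
Sum: (-6)·(18/7) + 6·(-12/7) + 3·(3/7) + 2·(-2/7) = -25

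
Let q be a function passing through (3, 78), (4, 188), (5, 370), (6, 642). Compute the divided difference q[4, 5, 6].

45

q[4,5] = (370 - 188) / (5 - 4) = 182
q[5,6] = (642 - 370) / (6 - 5) = 272
q[4,5,6] = (272 - 182) / (6 - 4) = 45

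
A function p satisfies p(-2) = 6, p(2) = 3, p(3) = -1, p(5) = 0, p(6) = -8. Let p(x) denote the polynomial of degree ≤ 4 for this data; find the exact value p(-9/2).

-15447/64

Evaluate each Lagrange basis at x = -9/2:
L_0(-9/2) = (-13/2)·(-15/2)·(-19/2)·(-21/2)/[(-4)·(-5)·(-7)·(-8)] = 2223/512
L_1(-9/2) = (-5/2)·(-15/2)·(-19/2)·(-21/2)/[(4)·(-1)·(-3)·(-4)] = -9975/256
L_2(-9/2) = (-5/2)·(-13/2)·(-19/2)·(-21/2)/[(5)·(1)·(-2)·(-3)] = 1729/32
L_3(-9/2) = (-5/2)·(-13/2)·(-15/2)·(-21/2)/[(7)·(3)·(2)·(-1)] = -975/32
L_4(-9/2) = (-5/2)·(-13/2)·(-15/2)·(-19/2)/[(8)·(4)·(3)·(1)] = 6175/512
Sum: 6·(2223/512) + 3·(-9975/256) + (-1)·(1729/32) + 0 + (-8)·(6175/512) = -15447/64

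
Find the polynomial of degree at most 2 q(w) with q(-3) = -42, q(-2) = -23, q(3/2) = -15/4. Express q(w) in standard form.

q(w) = -3w^2 + 4w - 3

Newton's divided differences:
q[-3,-2] = (-23 - (-42)) / (-2 - (-3)) = 19
q[-2,3/2] = (-15/4 - (-23)) / (3/2 - (-2)) = 11/2
q[-3,-2,3/2] = (11/2 - 19) / (3/2 - (-3)) = -3
q(w) = -42 + 19·(w + 3) + (-3)·(w + 3)(w + 2)
Expanding: q(w) = -3w^2 + 4w - 3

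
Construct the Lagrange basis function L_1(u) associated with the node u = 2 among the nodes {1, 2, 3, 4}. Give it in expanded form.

L_1(u) = (1/2)u^3 - 4u^2 + (19/2)u - 6

L_1(u) = (u - 1)(u - 3)(u - 4) / [(1)·(-1)·(-2)]
       = (u^3 - 8u^2 + 19u - 12) / (2)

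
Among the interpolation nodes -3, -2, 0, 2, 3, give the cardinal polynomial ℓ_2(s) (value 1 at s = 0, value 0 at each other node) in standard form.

ℓ_2(s) = (s + 3)(s + 2)(s - 2)(s - 3) / [(3)·(2)·(-2)·(-3)]
       = (s^4 - 13s^2 + 36) / (36)

ℓ_2(s) = (1/36)s^4 - (13/36)s^2 + 1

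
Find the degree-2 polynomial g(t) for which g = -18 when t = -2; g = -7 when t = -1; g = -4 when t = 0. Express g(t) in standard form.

g(t) = -4t^2 - t - 4

Newton's divided differences:
g[-2,-1] = (-7 - (-18)) / (-1 - (-2)) = 11
g[-1,0] = (-4 - (-7)) / (0 - (-1)) = 3
g[-2,-1,0] = (3 - 11) / (0 - (-2)) = -4
g(t) = -18 + 11·(t + 2) + (-4)·(t + 2)(t + 1)
Expanding: g(t) = -4t^2 - t - 4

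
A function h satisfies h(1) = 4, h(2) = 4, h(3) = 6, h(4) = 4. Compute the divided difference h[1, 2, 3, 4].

-1

h[1,2] = (4 - 4) / (2 - 1) = 0
h[2,3] = (6 - 4) / (3 - 2) = 2
h[3,4] = (4 - 6) / (4 - 3) = -2
h[1,2,3] = (2 - 0) / (3 - 1) = 1
h[2,3,4] = (-2 - 2) / (4 - 2) = -2
h[1,2,3,4] = (-2 - 1) / (4 - 1) = -1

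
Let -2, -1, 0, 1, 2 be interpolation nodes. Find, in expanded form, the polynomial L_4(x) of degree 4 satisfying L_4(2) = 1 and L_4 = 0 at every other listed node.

L_4(x) = (1/24)x^4 + (1/12)x^3 - (1/24)x^2 - (1/12)x

L_4(x) = (x + 2)(x + 1)x(x - 1) / [(4)·(3)·(2)·(1)]
       = (x^4 + 2x^3 - x^2 - 2x) / (24)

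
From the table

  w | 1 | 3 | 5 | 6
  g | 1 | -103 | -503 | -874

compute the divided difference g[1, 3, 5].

-37

g[1,3] = (-103 - 1) / (3 - 1) = -52
g[3,5] = (-503 - (-103)) / (5 - 3) = -200
g[1,3,5] = (-200 - (-52)) / (5 - 1) = -37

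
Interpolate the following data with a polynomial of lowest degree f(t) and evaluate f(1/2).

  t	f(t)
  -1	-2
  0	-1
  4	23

Using Newton's divided-difference form:
f[-1,0] = (-1 - (-2)) / (0 - (-1)) = 1
f[0,4] = (23 - (-1)) / (4 - 0) = 6
f[-1,0,4] = (6 - 1) / (4 - (-1)) = 1
f(1/2) = -2 + 1·(3/2) + 1·(3/2)·(1/2) = 1/4

1/4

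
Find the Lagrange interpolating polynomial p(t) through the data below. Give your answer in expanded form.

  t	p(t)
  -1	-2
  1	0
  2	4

p(t) = t^2 + t - 2

Build the Lagrange basis polynomials:
L_0(t) = (t - 1)(t - 2) / [6] = (1/6)t^2 - (1/2)t + 1/3
L_1(t) = (t + 1)(t - 2) / [-2] = -(1/2)t^2 + (1/2)t + 1
L_2(t) = (t + 1)(t - 1) / [3] = (1/3)t^2 - 1/3
p(t) = (-2)·L_0 + 0·L_1 + 4·L_2
  (-2)·L_0(t) = -(1/3)t^2 + t - 2/3
  0·L_1(t) = 0
  4·L_2(t) = (4/3)t^2 - 4/3
Adding term by term: t^2 + t - 2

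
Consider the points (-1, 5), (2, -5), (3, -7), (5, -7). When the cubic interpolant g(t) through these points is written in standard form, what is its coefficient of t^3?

The leading coefficient equals the top divided difference g[-1,2,3,5].
g[-1,2] = (-5 - 5) / (2 - (-1)) = -10/3
g[2,3] = (-7 - (-5)) / (3 - 2) = -2
g[3,5] = (-7 - (-7)) / (5 - 3) = 0
g[-1,2,3] = (-2 - (-10/3)) / (3 - (-1)) = 1/3
g[2,3,5] = (0 - (-2)) / (5 - 2) = 2/3
g[-1,2,3,5] = (2/3 - 1/3) / (5 - (-1)) = 1/18

1/18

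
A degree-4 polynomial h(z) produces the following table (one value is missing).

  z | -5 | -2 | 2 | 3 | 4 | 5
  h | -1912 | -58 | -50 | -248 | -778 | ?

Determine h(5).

-1892

The 5 known values determine h uniquely (degree ≤ 4).
L_0(5) = (7)·(3)·(2)·(1)/[(-3)·(-7)·(-8)·(-9)] = 1/36
L_1(5) = (10)·(3)·(2)·(1)/[(3)·(-4)·(-5)·(-6)] = -1/6
L_2(5) = (10)·(7)·(2)·(1)/[(7)·(4)·(-1)·(-2)] = 5/2
L_3(5) = (10)·(7)·(3)·(1)/[(8)·(5)·(1)·(-1)] = -21/4
L_4(5) = (10)·(7)·(3)·(2)/[(9)·(6)·(2)·(1)] = 35/9
Sum: (-1912)·(1/36) + (-58)·(-1/6) + (-50)·(5/2) + (-248)·(-21/4) + (-778)·(35/9) = -1892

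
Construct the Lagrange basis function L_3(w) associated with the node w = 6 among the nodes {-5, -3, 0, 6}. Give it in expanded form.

L_3(w) = (1/594)w^3 + (4/297)w^2 + (5/198)w

L_3(w) = (w + 5)(w + 3)w / [(11)·(9)·(6)]
       = (w^3 + 8w^2 + 15w) / (594)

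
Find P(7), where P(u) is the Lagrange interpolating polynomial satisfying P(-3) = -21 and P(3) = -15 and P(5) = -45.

-91

Evaluate each Lagrange basis at u = 7:
L_0(7) = (4)·(2)/[(-6)·(-8)] = 1/6
L_1(7) = (10)·(2)/[(6)·(-2)] = -5/3
L_2(7) = (10)·(4)/[(8)·(2)] = 5/2
Sum: (-21)·(1/6) + (-15)·(-5/3) + (-45)·(5/2) = -91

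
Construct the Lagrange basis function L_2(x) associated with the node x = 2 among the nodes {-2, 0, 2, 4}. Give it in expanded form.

L_2(x) = -(1/16)x^3 + (1/8)x^2 + (1/2)x

L_2(x) = (x + 2)x(x - 4) / [(4)·(2)·(-2)]
       = (x^3 - 2x^2 - 8x) / (-16)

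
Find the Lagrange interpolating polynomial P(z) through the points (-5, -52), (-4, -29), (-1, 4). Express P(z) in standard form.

P(z) = -3z^2 - 4z + 3

L_0(z) = (z + 4)(z + 1) / [4] = (1/4)z^2 + (5/4)z + 1
L_1(z) = (z + 5)(z + 1) / [-3] = -(1/3)z^2 - 2z - 5/3
L_2(z) = (z + 5)(z + 4) / [12] = (1/12)z^2 + (3/4)z + 5/3
P(z) = (-52)·L_0 + (-29)·L_1 + 4·L_2
  (-52)·L_0(z) = -13z^2 - 65z - 52
  (-29)·L_1(z) = (29/3)z^2 + 58z + 145/3
  4·L_2(z) = (1/3)z^2 + 3z + 20/3
Adding term by term: -3z^2 - 4z + 3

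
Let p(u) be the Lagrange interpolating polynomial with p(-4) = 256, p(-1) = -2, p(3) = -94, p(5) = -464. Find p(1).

-4

L_0(1) = (2)·(-2)·(-4)/[(-3)·(-7)·(-9)] = -16/189
L_1(1) = (5)·(-2)·(-4)/[(3)·(-4)·(-6)] = 5/9
L_2(1) = (5)·(2)·(-4)/[(7)·(4)·(-2)] = 5/7
L_3(1) = (5)·(2)·(-2)/[(9)·(6)·(2)] = -5/27
Sum: 256·(-16/189) + (-2)·(5/9) + (-94)·(5/7) + (-464)·(-5/27) = -4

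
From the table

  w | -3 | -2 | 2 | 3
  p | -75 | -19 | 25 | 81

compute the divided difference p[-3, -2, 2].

p[-3,-2] = (-19 - (-75)) / (-2 - (-3)) = 56
p[-2,2] = (25 - (-19)) / (2 - (-2)) = 11
p[-3,-2,2] = (11 - 56) / (2 - (-3)) = -9

-9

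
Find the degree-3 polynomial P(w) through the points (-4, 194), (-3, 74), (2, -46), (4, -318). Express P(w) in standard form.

Build the Lagrange basis polynomials:
L_0(w) = (w + 3)(w - 2)(w - 4) / [-48] = -(1/48)w^3 + (1/16)w^2 + (5/24)w - 1/2
L_1(w) = (w + 4)(w - 2)(w - 4) / [35] = (1/35)w^3 - (2/35)w^2 - (16/35)w + 32/35
L_2(w) = (w + 4)(w + 3)(w - 4) / [-60] = -(1/60)w^3 - (1/20)w^2 + (4/15)w + 4/5
L_3(w) = (w + 4)(w + 3)(w - 2) / [112] = (1/112)w^3 + (5/112)w^2 - (1/56)w - 3/14
P(w) = 194·L_0 + 74·L_1 + (-46)·L_2 + (-318)·L_3
  194·L_0(w) = -(97/24)w^3 + (97/8)w^2 + (485/12)w - 97
  74·L_1(w) = (74/35)w^3 - (148/35)w^2 - (1184/35)w + 2368/35
  (-46)·L_2(w) = (23/30)w^3 + (23/10)w^2 - (184/15)w - 184/5
  (-318)·L_3(w) = -(159/56)w^3 - (795/56)w^2 + (159/28)w + 477/7
Adding term by term: -4w^3 - 4w^2 + 2

P(w) = -4w^3 - 4w^2 + 2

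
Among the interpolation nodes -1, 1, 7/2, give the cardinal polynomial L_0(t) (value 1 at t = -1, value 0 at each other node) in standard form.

L_0(t) = (t - 1)(t - 7/2) / [(-2)·(-9/2)]
       = (t^2 - (9/2)t + 7/2) / (9)

L_0(t) = (1/9)t^2 - (1/2)t + 7/18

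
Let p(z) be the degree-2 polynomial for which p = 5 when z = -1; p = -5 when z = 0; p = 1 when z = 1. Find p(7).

373

Evaluate each Lagrange basis at z = 7:
L_0(7) = (7)·(6)/[(-1)·(-2)] = 21
L_1(7) = (8)·(6)/[(1)·(-1)] = -48
L_2(7) = (8)·(7)/[(2)·(1)] = 28
Sum: 5·(21) + (-5)·(-48) + 1·(28) = 373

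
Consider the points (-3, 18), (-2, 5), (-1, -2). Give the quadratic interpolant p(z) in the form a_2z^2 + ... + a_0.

Newton's divided differences:
p[-3,-2] = (5 - 18) / (-2 - (-3)) = -13
p[-2,-1] = (-2 - 5) / (-1 - (-2)) = -7
p[-3,-2,-1] = (-7 - (-13)) / (-1 - (-3)) = 3
p(z) = 18 + (-13)·(z + 3) + 3·(z + 3)(z + 2)
Expanding: p(z) = 3z^2 + 2z - 3

p(z) = 3z^2 + 2z - 3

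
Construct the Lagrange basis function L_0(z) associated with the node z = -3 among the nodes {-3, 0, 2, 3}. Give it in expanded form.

L_0(z) = -(1/90)z^3 + (1/18)z^2 - (1/15)z

L_0(z) = z(z - 2)(z - 3) / [(-3)·(-5)·(-6)]
       = (z^3 - 5z^2 + 6z) / (-90)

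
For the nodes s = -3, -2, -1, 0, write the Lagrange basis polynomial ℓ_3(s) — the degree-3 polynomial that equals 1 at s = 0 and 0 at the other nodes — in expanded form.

ℓ_3(s) = (1/6)s^3 + s^2 + (11/6)s + 1

ℓ_3(s) = (s + 3)(s + 2)(s + 1) / [(3)·(2)·(1)]
       = (s^3 + 6s^2 + 11s + 6) / (6)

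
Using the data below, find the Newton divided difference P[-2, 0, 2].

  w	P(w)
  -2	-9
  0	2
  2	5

P[-2,0] = (2 - (-9)) / (0 - (-2)) = 11/2
P[0,2] = (5 - 2) / (2 - 0) = 3/2
P[-2,0,2] = (3/2 - 11/2) / (2 - (-2)) = -1

-1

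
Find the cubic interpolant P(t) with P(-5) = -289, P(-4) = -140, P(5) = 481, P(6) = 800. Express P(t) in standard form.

L_0(t) = (t + 4)(t - 5)(t - 6) / [-110] = -(1/110)t^3 + (7/110)t^2 + (7/55)t - 12/11
L_1(t) = (t + 5)(t - 5)(t - 6) / [90] = (1/90)t^3 - (1/15)t^2 - (5/18)t + 5/3
L_2(t) = (t + 5)(t + 4)(t - 6) / [-90] = -(1/90)t^3 - (1/30)t^2 + (17/45)t + 4/3
L_3(t) = (t + 5)(t + 4)(t - 5) / [110] = (1/110)t^3 + (2/55)t^2 - (5/22)t - 10/11
P(t) = (-289)·L_0 + (-140)·L_1 + 481·L_2 + 800·L_3
  (-289)·L_0(t) = (289/110)t^3 - (2023/110)t^2 - (2023/55)t + 3468/11
  (-140)·L_1(t) = -(14/9)t^3 + (28/3)t^2 + (350/9)t - 700/3
  481·L_2(t) = -(481/90)t^3 - (481/30)t^2 + (8177/45)t + 1924/3
  800·L_3(t) = (80/11)t^3 + (320/11)t^2 - (2000/11)t - 8000/11
Adding term by term: 3t^3 + 4t^2 + 2t - 4

P(t) = 3t^3 + 4t^2 + 2t - 4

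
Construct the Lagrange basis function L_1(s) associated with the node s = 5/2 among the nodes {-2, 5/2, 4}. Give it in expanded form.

L_1(s) = (s + 2)(s - 4) / [(9/2)·(-3/2)]
       = (s^2 - 2s - 8) / (-27/4)

L_1(s) = -(4/27)s^2 + (8/27)s + 32/27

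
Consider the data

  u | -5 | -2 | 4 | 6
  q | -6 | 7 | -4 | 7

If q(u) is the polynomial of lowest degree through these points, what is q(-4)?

604/297

Using Newton's divided-difference form:
q[-5,-2] = (7 - (-6)) / (-2 - (-5)) = 13/3
q[-2,4] = (-4 - 7) / (4 - (-2)) = -11/6
q[4,6] = (7 - (-4)) / (6 - 4) = 11/2
q[-5,-2,4] = (-11/6 - 13/3) / (4 - (-5)) = -37/54
q[-2,4,6] = (11/2 - (-11/6)) / (6 - (-2)) = 11/12
q[-5,-2,4,6] = (11/12 - (-37/54)) / (6 - (-5)) = 173/1188
q(-4) = -6 + (13/3)·(1) + (-37/54)·(1)·(-2) + (173/1188)·(1)·(-2)·(-8) = 604/297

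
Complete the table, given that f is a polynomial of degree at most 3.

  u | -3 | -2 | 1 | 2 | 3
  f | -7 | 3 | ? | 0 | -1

3

The 4 known values determine f uniquely (degree ≤ 3).
L_0(1) = (3)·(-1)·(-2)/[(-1)·(-5)·(-6)] = -1/5
L_1(1) = (4)·(-1)·(-2)/[(1)·(-4)·(-5)] = 2/5
L_2(1) = (4)·(3)·(-2)/[(5)·(4)·(-1)] = 6/5
L_3(1) = (4)·(3)·(-1)/[(6)·(5)·(1)] = -2/5
Sum: (-7)·(-1/5) + 3·(2/5) + 0 + (-1)·(-2/5) = 3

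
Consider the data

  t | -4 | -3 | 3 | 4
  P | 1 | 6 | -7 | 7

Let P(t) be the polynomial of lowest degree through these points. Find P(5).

Using Newton's divided-difference form:
P[-4,-3] = (6 - 1) / (-3 - (-4)) = 5
P[-3,3] = (-7 - 6) / (3 - (-3)) = -13/6
P[3,4] = (7 - (-7)) / (4 - 3) = 14
P[-4,-3,3] = (-13/6 - 5) / (3 - (-4)) = -43/42
P[-3,3,4] = (14 - (-13/6)) / (4 - (-3)) = 97/42
P[-4,-3,3,4] = (97/42 - (-43/42)) / (4 - (-4)) = 5/12
P(5) = 1 + 5·(9) + (-43/42)·(9)·(8) + (5/12)·(9)·(8)·(2) = 226/7

226/7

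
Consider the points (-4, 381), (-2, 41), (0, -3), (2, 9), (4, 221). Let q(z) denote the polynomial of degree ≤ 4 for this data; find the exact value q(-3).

144

Using Newton's divided-difference form:
q[-4,-2] = (41 - 381) / (-2 - (-4)) = -170
q[-2,0] = (-3 - 41) / (0 - (-2)) = -22
q[0,2] = (9 - (-3)) / (2 - 0) = 6
q[2,4] = (221 - 9) / (4 - 2) = 106
q[-4,-2,0] = (-22 - (-170)) / (0 - (-4)) = 37
q[-2,0,2] = (6 - (-22)) / (2 - (-2)) = 7
q[0,2,4] = (106 - 6) / (4 - 0) = 25
q[-4,-2,0,2] = (7 - 37) / (2 - (-4)) = -5
q[-2,0,2,4] = (25 - 7) / (4 - (-2)) = 3
q[-4,-2,0,2,4] = (3 - (-5)) / (4 - (-4)) = 1
q(-3) = 381 + (-170)·(1) + 37·(1)·(-1) + (-5)·(1)·(-1)·(-3) + 1·(1)·(-1)·(-3)·(-5) = 144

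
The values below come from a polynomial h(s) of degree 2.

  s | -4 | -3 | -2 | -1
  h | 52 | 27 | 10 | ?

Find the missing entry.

The 3 known values determine h uniquely (degree ≤ 2).
Evaluate each Lagrange basis at s = -1:
L_0(-1) = (2)·(1)/[(-1)·(-2)] = 1
L_1(-1) = (3)·(1)/[(1)·(-1)] = -3
L_2(-1) = (3)·(2)/[(2)·(1)] = 3
Sum: 52·(1) + 27·(-3) + 10·(3) = 1

1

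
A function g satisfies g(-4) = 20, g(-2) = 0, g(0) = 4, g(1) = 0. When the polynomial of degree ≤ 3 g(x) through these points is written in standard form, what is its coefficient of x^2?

-3

L_0(x) = (x + 2)x(x - 1) / [-40] = -(1/40)x^3 - (1/40)x^2 + (1/20)x
L_1(x) = (x + 4)x(x - 1) / [12] = (1/12)x^3 + (1/4)x^2 - (1/3)x
L_2(x) = (x + 4)(x + 2)(x - 1) / [-8] = -(1/8)x^3 - (5/8)x^2 - (1/4)x + 1
L_3(x) = (x + 4)(x + 2)x / [15] = (1/15)x^3 + (2/5)x^2 + (8/15)x
g(x) = 20·L_0 + 0·L_1 + 4·L_2 + 0·L_3
Only the coefficient of x^2 is needed; take it from each L_i and combine:
20·(-1/40) + 0·(1/4) + 4·(-5/8) + 0·(2/5) = -3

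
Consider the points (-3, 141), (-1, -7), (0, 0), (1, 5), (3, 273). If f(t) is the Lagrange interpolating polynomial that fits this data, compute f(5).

2045

L_0(5) = (6)·(5)·(4)·(2)/[(-2)·(-3)·(-4)·(-6)] = 5/3
L_1(5) = (8)·(5)·(4)·(2)/[(2)·(-1)·(-2)·(-4)] = -20
L_2(5) = (8)·(6)·(4)·(2)/[(3)·(1)·(-1)·(-3)] = 128/3
L_3(5) = (8)·(6)·(5)·(2)/[(4)·(2)·(1)·(-2)] = -30
L_4(5) = (8)·(6)·(5)·(4)/[(6)·(4)·(3)·(2)] = 20/3
Sum: 141·(5/3) + (-7)·(-20) + 0 + 5·(-30) + 273·(20/3) = 2045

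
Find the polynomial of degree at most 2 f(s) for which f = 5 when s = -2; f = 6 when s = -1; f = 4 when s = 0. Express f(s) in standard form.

L_0(s) = (s + 1)s / [2] = (1/2)s^2 + (1/2)s
L_1(s) = (s + 2)s / [-1] = -s^2 - 2s
L_2(s) = (s + 2)(s + 1) / [2] = (1/2)s^2 + (3/2)s + 1
f(s) = 5·L_0 + 6·L_1 + 4·L_2
  5·L_0(s) = (5/2)s^2 + (5/2)s
  6·L_1(s) = -6s^2 - 12s
  4·L_2(s) = 2s^2 + 6s + 4
Adding term by term: -(3/2)s^2 - (7/2)s + 4

f(s) = -(3/2)s^2 - (7/2)s + 4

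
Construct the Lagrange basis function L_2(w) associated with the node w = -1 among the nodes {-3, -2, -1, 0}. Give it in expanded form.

L_2(w) = -(1/2)w^3 - (5/2)w^2 - 3w

L_2(w) = (w + 3)(w + 2)w / [(2)·(1)·(-1)]
       = (w^3 + 5w^2 + 6w) / (-2)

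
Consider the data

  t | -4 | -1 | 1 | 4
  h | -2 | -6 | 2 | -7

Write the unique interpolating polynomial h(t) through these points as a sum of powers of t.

Newton's divided differences:
h[-4,-1] = (-6 - (-2)) / (-1 - (-4)) = -4/3
h[-1,1] = (2 - (-6)) / (1 - (-1)) = 4
h[1,4] = (-7 - 2) / (4 - 1) = -3
h[-4,-1,1] = (4 - (-4/3)) / (1 - (-4)) = 16/15
h[-1,1,4] = (-3 - 4) / (4 - (-1)) = -7/5
h[-4,-1,1,4] = (-7/5 - 16/15) / (4 - (-4)) = -37/120
h(t) = -2 + (-4/3)·(t + 4) + (16/15)·(t + 4)(t + 1) + (-37/120)·(t + 4)(t + 1)(t - 1)
Expanding: h(t) = -(37/120)t^3 - (1/6)t^2 + (517/120)t - 11/6

h(t) = -(37/120)t^3 - (1/6)t^2 + (517/120)t - 11/6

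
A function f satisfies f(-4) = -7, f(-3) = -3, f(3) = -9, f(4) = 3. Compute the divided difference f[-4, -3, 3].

f[-4,-3] = (-3 - (-7)) / (-3 - (-4)) = 4
f[-3,3] = (-9 - (-3)) / (3 - (-3)) = -1
f[-4,-3,3] = (-1 - 4) / (3 - (-4)) = -5/7

-5/7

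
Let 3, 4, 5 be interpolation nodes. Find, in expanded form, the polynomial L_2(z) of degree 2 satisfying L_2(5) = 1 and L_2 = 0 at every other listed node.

L_2(z) = (1/2)z^2 - (7/2)z + 6

L_2(z) = (z - 3)(z - 4) / [(2)·(1)]
       = (z^2 - 7z + 12) / (2)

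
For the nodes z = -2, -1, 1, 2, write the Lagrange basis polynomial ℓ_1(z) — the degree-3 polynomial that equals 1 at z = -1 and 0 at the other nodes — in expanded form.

ℓ_1(z) = (z + 2)(z - 1)(z - 2) / [(1)·(-2)·(-3)]
       = (z^3 - z^2 - 4z + 4) / (6)

ℓ_1(z) = (1/6)z^3 - (1/6)z^2 - (2/3)z + 2/3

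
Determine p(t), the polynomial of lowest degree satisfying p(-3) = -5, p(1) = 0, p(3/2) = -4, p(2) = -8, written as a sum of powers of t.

p(t) = (37/90)t^3 - (37/20)t^2 - (959/180)t + 203/30

L_0(t) = (t - 1)(t - 3/2)(t - 2) / [-90] = -(1/90)t^3 + (1/20)t^2 - (13/180)t + 1/30
L_1(t) = (t + 3)(t - 3/2)(t - 2) / [2] = (1/2)t^3 - (1/4)t^2 - (15/4)t + 9/2
L_2(t) = (t + 3)(t - 1)(t - 2) / [-9/8] = -(8/9)t^3 + (56/9)t - 16/3
L_3(t) = (t + 3)(t - 1)(t - 3/2) / [5/2] = (2/5)t^3 + (1/5)t^2 - (12/5)t + 9/5
p(t) = (-5)·L_0 + 0·L_1 + (-4)·L_2 + (-8)·L_3
  (-5)·L_0(t) = (1/18)t^3 - (1/4)t^2 + (13/36)t - 1/6
  0·L_1(t) = 0
  (-4)·L_2(t) = (32/9)t^3 - (224/9)t + 64/3
  (-8)·L_3(t) = -(16/5)t^3 - (8/5)t^2 + (96/5)t - 72/5
Adding term by term: (37/90)t^3 - (37/20)t^2 - (959/180)t + 203/30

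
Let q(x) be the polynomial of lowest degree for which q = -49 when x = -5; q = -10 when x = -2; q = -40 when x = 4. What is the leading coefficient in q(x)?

-2

L_0(x) = (x + 2)(x - 4) / [27] = (1/27)x^2 - (2/27)x - 8/27
L_1(x) = (x + 5)(x - 4) / [-18] = -(1/18)x^2 - (1/18)x + 10/9
L_2(x) = (x + 5)(x + 2) / [54] = (1/54)x^2 + (7/54)x + 5/27
q(x) = (-49)·L_0 + (-10)·L_1 + (-40)·L_2
Only the coefficient of x^2 is needed; take it from each L_i and combine:
(-49)·(1/27) + (-10)·(-1/18) + (-40)·(1/54) = -2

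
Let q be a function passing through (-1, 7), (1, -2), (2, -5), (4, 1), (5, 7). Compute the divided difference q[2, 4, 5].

q[2,4] = (1 - (-5)) / (4 - 2) = 3
q[4,5] = (7 - 1) / (5 - 4) = 6
q[2,4,5] = (6 - 3) / (5 - 2) = 1

1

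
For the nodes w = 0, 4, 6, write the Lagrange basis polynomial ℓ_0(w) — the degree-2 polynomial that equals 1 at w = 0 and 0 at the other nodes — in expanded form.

ℓ_0(w) = (1/24)w^2 - (5/12)w + 1

ℓ_0(w) = (w - 4)(w - 6) / [(-4)·(-6)]
       = (w^2 - 10w + 24) / (24)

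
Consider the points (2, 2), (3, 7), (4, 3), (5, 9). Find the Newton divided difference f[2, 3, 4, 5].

f[2,3] = (7 - 2) / (3 - 2) = 5
f[3,4] = (3 - 7) / (4 - 3) = -4
f[4,5] = (9 - 3) / (5 - 4) = 6
f[2,3,4] = (-4 - 5) / (4 - 2) = -9/2
f[3,4,5] = (6 - (-4)) / (5 - 3) = 5
f[2,3,4,5] = (5 - (-9/2)) / (5 - 2) = 19/6

19/6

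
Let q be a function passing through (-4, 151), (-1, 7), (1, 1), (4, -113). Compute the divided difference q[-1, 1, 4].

q[-1,1] = (1 - 7) / (1 - (-1)) = -3
q[1,4] = (-113 - 1) / (4 - 1) = -38
q[-1,1,4] = (-38 - (-3)) / (4 - (-1)) = -7

-7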